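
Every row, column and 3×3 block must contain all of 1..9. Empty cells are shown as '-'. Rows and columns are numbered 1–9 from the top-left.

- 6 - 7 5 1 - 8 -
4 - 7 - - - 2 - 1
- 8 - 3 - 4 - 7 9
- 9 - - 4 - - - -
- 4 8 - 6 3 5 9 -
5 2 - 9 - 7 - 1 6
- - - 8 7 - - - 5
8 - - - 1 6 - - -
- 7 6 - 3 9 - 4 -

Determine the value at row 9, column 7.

row 2, column 4 = 6 (sole candidate).
row 2, column 6 = 8 (sole candidate).
row 3, column 5 = 2 (sole candidate).
row 3, column 7 = 6 (sole candidate).
row 6, column 3 = 3 (sole candidate).
row 6, column 5 = 8 (sole candidate).
row 6, column 7 = 4 (sole candidate).
row 7, column 6 = 2 (sole candidate).
row 9, column 4 = 5 (sole candidate).
row 1, column 7 = 3 (sole candidate).
row 1, column 9 = 4 (sole candidate).
row 2, column 5 = 9 (sole candidate).
row 2, column 8 = 5 (sole candidate).
row 3, column 1 = 1 (sole candidate).
row 3, column 3 = 5 (sole candidate).
row 4, column 3 = 1 (sole candidate).
row 4, column 4 = 2 (sole candidate).
row 4, column 6 = 5 (sole candidate).
row 4, column 8 = 3 (sole candidate).
row 5, column 1 = 7 (sole candidate).
row 5, column 4 = 1 (sole candidate).
row 5, column 9 = 2 (sole candidate).
row 7, column 8 = 6 (sole candidate).
row 8, column 4 = 4 (sole candidate).
row 8, column 8 = 2 (sole candidate).
row 9, column 1 = 2 (sole candidate).
row 9, column 9 = 8 (sole candidate).
row 1, column 1 = 9 (sole candidate).
row 1, column 3 = 2 (sole candidate).
row 2, column 2 = 3 (sole candidate).
row 4, column 1 = 6 (sole candidate).
row 4, column 9 = 7 (sole candidate).
row 7, column 1 = 3 (sole candidate).
row 7, column 2 = 1 (sole candidate).
row 7, column 7 = 9 (sole candidate).
row 8, column 2 = 5 (sole candidate).
row 8, column 3 = 9 (sole candidate).
row 8, column 7 = 7 (sole candidate).
row 8, column 9 = 3 (sole candidate).
row 9, column 7 = 1: row 9 has {2,3,4,5,6,7,8,9}; col 7 has {2,3,4,5,6,7,9}; box has {2,3,4,5,6,7,8,9} → only 1 remains.

1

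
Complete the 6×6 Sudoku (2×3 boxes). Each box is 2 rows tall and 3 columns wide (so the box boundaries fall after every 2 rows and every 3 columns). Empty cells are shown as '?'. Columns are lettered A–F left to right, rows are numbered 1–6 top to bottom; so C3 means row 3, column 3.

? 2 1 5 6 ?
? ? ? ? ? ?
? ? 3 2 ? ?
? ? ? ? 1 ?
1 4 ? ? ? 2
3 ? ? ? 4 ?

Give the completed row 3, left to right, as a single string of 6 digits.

613254

A1 = 4 (sole candidate).
F1 = 3 (sole candidate).
E2 = 2 (sole candidate).
E3 = 5: row 3 has {2,3}; col 5 has {1,2,4,6}; box has {1,2} → only 5 remains.
E5 = 3 (sole candidate).
A3 = 6: row 3 has {2,3,5}; col 1 has {1,3,4}; box has {3} → only 6 remains.
B3 = 1: row 3 has {2,3,5,6}; col 2 has {2,4}; box has {3,6} → only 1 remains.
F3 = 4: row 3 has {1,2,3,5,6}; col 6 has {2,3}; box has {1,2,5} → only 4 remains.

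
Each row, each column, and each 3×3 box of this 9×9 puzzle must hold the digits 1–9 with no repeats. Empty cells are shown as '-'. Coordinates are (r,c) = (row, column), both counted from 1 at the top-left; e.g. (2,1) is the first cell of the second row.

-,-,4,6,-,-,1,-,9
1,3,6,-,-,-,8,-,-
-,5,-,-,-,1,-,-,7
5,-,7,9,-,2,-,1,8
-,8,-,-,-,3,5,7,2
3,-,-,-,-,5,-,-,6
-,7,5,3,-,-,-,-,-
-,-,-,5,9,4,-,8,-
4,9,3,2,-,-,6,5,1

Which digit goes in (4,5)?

(1,2) = 2: row 1 has {1,4,6,9}; col 2 has {3,5,7,8,9}; box has {1,3,4,5,6} → only 2 remains.
(1,8) = 3: row 1 has {1,2,4,6,9}; col 8 has {1,5,7,8}; box has {1,7,8,9} → only 3 remains.
(7,9) = 4: row 7 has {3,5,7}; col 9 has {1,2,6,7,8,9}; box has {1,5,6,8} → only 4 remains.
(8,9) = 3: row 8 has {4,5,8,9}; col 9 has {1,2,4,6,7,8,9}; box has {1,4,5,6,8} → only 3 remains.
(2,9) = 5: row 2 has {1,3,6,8}; col 9 has {1,2,3,4,6,7,8,9}; box has {1,3,7,8,9} → only 5 remains.
(1,5) = 5: in row 1, 5 can only go here (every other open cell in that row sees a 5).
(2,6) = 9: in row 2, 9 can only go here (every other open cell in that row sees a 9).
(3,5) = 3: in row 3, 3 can only go here (every other open cell in that row sees a 3).
(3,8) = 6: in row 3, 6 can only go here (every other open cell in that row sees a 6).
(3,7) = 2: in row 3, 2 can only go here (every other open cell in that row sees a 2).
(2,8) = 4: row 2 has {1,3,5,6,8,9}; col 8 has {1,3,5,6,7,8}; box has {1,2,3,5,6,7,8,9} → only 4 remains.
(6,8) = 9: row 6 has {3,5,6}; col 8 has {1,3,4,5,6,7,8}; box has {1,2,5,6,7,8} → only 9 remains.
(7,7) = 9: row 7 has {3,4,5,7}; col 7 has {1,2,5,6,8}; box has {1,3,4,5,6,8} → only 9 remains.
(7,8) = 2: row 7 has {3,4,5,7,9}; col 8 has {1,3,4,5,6,7,8,9}; box has {1,3,4,5,6,8,9} → only 2 remains.
(8,7) = 7: row 8 has {3,4,5,8,9}; col 7 has {1,2,5,6,8,9}; box has {1,2,3,4,5,6,8,9} → only 7 remains.
(2,4) = 7: row 2 has {1,3,4,5,6,8,9}; col 4 has {2,3,5,6,9}; box has {1,3,5,6,9} → only 7 remains.
(2,5) = 2: row 2 has {1,3,4,5,6,7,8,9}; col 5 has {3,5,9}; box has {1,3,5,6,7,9} → only 2 remains.
(6,7) = 4: row 6 has {3,5,6,9}; col 7 has {1,2,5,6,7,8,9}; box has {1,2,5,6,7,8,9} → only 4 remains.
(1,6) = 8: row 1 has {1,2,3,4,5,6,9}; col 6 has {1,2,3,4,5,9}; box has {1,2,3,5,6,7,9} → only 8 remains.
(3,4) = 4: row 3 has {1,2,3,5,6,7}; col 4 has {2,3,5,6,7,9}; box has {1,2,3,5,6,7,8,9} → only 4 remains.
(4,7) = 3: row 4 has {1,2,5,7,8,9}; col 7 has {1,2,4,5,6,7,8,9}; box has {1,2,4,5,6,7,8,9} → only 3 remains.
(5,4) = 1: row 5 has {2,3,5,7,8}; col 4 has {2,3,4,5,6,7,9}; box has {2,3,5,9} → only 1 remains.
(6,2) = 1: row 6 has {3,4,5,6,9}; col 2 has {2,3,5,7,8,9}; box has {3,5,7,8} → only 1 remains.
(6,3) = 2: row 6 has {1,3,4,5,6,9}; col 3 has {3,4,5,6,7}; box has {1,3,5,7,8} → only 2 remains.
(6,4) = 8: row 6 has {1,2,3,4,5,6,9}; col 4 has {1,2,3,4,5,6,7,9}; box has {1,2,3,5,9} → only 8 remains.
(6,5) = 7: row 6 has {1,2,3,4,5,6,8,9}; col 5 has {2,3,5,9}; box has {1,2,3,5,8,9} → only 7 remains.
(7,6) = 6: row 7 has {2,3,4,5,7,9}; col 6 has {1,2,3,4,5,8,9}; box has {2,3,4,5,9} → only 6 remains.
(8,2) = 6: row 8 has {3,4,5,7,8,9}; col 2 has {1,2,3,5,7,8,9}; box has {3,4,5,7,9} → only 6 remains.
(8,3) = 1: row 8 has {3,4,5,6,7,8,9}; col 3 has {2,3,4,5,6,7}; box has {3,4,5,6,7,9} → only 1 remains.
(9,5) = 8: row 9 has {1,2,3,4,5,6,9}; col 5 has {2,3,5,7,9}; box has {2,3,4,5,6,9} → only 8 remains.
(9,6) = 7: row 9 has {1,2,3,4,5,6,8,9}; col 6 has {1,2,3,4,5,6,8,9}; box has {2,3,4,5,6,8,9} → only 7 remains.
(1,1) = 7: row 1 has {1,2,3,4,5,6,8,9}; col 1 has {1,3,4,5}; box has {1,2,3,4,5,6} → only 7 remains.
(4,2) = 4: row 4 has {1,2,3,5,7,8,9}; col 2 has {1,2,3,5,6,7,8,9}; box has {1,2,3,5,7,8} → only 4 remains.
(4,5) = 6: row 4 has {1,2,3,4,5,7,8,9}; col 5 has {2,3,5,7,8,9}; box has {1,2,3,5,7,8,9} → only 6 remains.

6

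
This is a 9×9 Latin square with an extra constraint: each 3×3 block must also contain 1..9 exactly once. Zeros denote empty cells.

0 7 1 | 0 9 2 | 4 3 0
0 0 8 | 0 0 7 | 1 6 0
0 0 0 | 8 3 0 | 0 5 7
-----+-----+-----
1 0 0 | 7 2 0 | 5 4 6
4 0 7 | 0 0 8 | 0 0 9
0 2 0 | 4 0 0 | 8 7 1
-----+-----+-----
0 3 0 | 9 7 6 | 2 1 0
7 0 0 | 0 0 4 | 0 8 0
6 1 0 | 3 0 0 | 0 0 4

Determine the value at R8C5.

R1C1 = 5 (sole candidate).
R1C4 = 6 (sole candidate).
R1C9 = 8 (sole candidate).
R2C4 = 5 (sole candidate).
R2C5 = 4 (sole candidate).
R2C9 = 2 (sole candidate).
R3C6 = 1 (sole candidate).
R3C7 = 9 (sole candidate).
R5C4 = 1 (sole candidate).
R5C7 = 3 (sole candidate).
R5C8 = 2 (sole candidate).
R7C1 = 8 (sole candidate).
R7C9 = 5 (sole candidate).
R8C4 = 2 (sole candidate).
R8C7 = 6 (sole candidate).
R8C9 = 3 (sole candidate).
R9C6 = 5 (sole candidate).
R9C7 = 7 (sole candidate).
R9C8 = 9 (sole candidate).
R2C2 = 9 (sole candidate).
R3C1 = 2 (sole candidate).
R4C2 = 8 (sole candidate).
R7C3 = 4 (sole candidate).
R8C2 = 5 (sole candidate).
R8C3 = 9 (sole candidate).
R8C5 = 1: row 8 has {2,3,4,5,6,7,8,9}; col 5 has {2,3,4,7,9}; box has {2,3,4,5,6,7,9} → only 1 remains.

1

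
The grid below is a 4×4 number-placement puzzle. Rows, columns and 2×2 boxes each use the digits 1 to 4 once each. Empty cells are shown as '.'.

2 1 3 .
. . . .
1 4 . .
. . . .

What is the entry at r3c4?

3

r1c4 = 4 (sole candidate).
r2c2 = 3 (sole candidate).
r3c3 = 2 (sole candidate).
r3c4 = 3: row 3 has {1,2,4}; col 4 has {4}; box has {2} → only 3 remains.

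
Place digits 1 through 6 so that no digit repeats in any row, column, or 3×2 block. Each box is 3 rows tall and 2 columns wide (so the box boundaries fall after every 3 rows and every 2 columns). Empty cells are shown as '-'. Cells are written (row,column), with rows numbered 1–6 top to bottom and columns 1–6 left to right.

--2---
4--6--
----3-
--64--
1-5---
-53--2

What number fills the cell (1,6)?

(2,3) = 1: row 2 has {4,6}; col 3 has {2,3,5,6}; box has {2,6} → only 1 remains.
(2,6) = 5: row 2 has {1,4,6}; col 6 has {2}; box has {3} → only 5 remains.
(3,3) = 4: row 3 has {3}; col 3 has {1,2,3,5,6}; box has {1,2,6} → only 4 remains.
(3,4) = 5: row 3 has {3,4}; col 4 has {4,6}; box has {1,2,4,6} → only 5 remains.
(5,4) = 2: row 5 has {1,5}; col 4 has {4,5,6}; box has {3,4,5,6} → only 2 remains.
(6,1) = 6: row 6 has {2,3,5}; col 1 has {1,4}; box has {1,5} → only 6 remains.
(6,4) = 1: row 6 has {2,3,5,6}; col 4 has {2,4,5,6}; box has {2,3,4,5,6} → only 1 remains.
(6,5) = 4: row 6 has {1,2,3,5,6}; col 5 has {3}; box has {2} → only 4 remains.
(1,4) = 3: row 1 has {2}; col 4 has {1,2,4,5,6}; box has {1,2,4,5,6} → only 3 remains.
(2,5) = 2: row 2 has {1,4,5,6}; col 5 has {3,4}; box has {3,5} → only 2 remains.
(3,1) = 2: row 3 has {3,4,5}; col 1 has {1,4,6}; box has {4} → only 2 remains.
(4,1) = 3: row 4 has {4,6}; col 1 has {1,2,4,6}; box has {1,5,6} → only 3 remains.
(4,2) = 2: row 4 has {3,4,6}; col 2 has {5}; box has {1,3,5,6} → only 2 remains.
(4,6) = 1: row 4 has {2,3,4,6}; col 6 has {2,5}; box has {2,4} → only 1 remains.
(5,2) = 4: row 5 has {1,2,5}; col 2 has {2,5}; box has {1,2,3,5,6} → only 4 remains.
(5,5) = 6: row 5 has {1,2,4,5}; col 5 has {2,3,4}; box has {1,2,4} → only 6 remains.
(5,6) = 3: row 5 has {1,2,4,5,6}; col 6 has {1,2,5}; box has {1,2,4,6} → only 3 remains.
(1,1) = 5: row 1 has {2,3}; col 1 has {1,2,3,4,6}; box has {2,4} → only 5 remains.
(1,5) = 1: row 1 has {2,3,5}; col 5 has {2,3,4,6}; box has {2,3,5} → only 1 remains.
(2,2) = 3: row 2 has {1,2,4,5,6}; col 2 has {2,4,5}; box has {2,4,5} → only 3 remains.
(3,6) = 6: row 3 has {2,3,4,5}; col 6 has {1,2,3,5}; box has {1,2,3,5} → only 6 remains.
(4,5) = 5: row 4 has {1,2,3,4,6}; col 5 has {1,2,3,4,6}; box has {1,2,3,4,6} → only 5 remains.
(1,2) = 6: row 1 has {1,2,3,5}; col 2 has {2,3,4,5}; box has {2,3,4,5} → only 6 remains.
(1,6) = 4: row 1 has {1,2,3,5,6}; col 6 has {1,2,3,5,6}; box has {1,2,3,5,6} → only 4 remains.

4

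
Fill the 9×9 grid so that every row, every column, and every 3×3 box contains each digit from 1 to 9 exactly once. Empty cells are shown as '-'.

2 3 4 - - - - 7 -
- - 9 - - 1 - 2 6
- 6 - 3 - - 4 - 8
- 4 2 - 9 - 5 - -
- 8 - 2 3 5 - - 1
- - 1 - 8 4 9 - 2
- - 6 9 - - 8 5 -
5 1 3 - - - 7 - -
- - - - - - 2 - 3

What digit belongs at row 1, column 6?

row 1, column 7 = 1: row 1 has {2,3,4,7}; col 7 has {2,4,5,7,8,9}; box has {2,4,6,7,8} → only 1 remains.
row 2, column 7 = 3: row 2 has {1,2,6,9}; col 7 has {1,2,4,5,7,8,9}; box has {1,2,4,6,7,8} → only 3 remains.
row 3, column 8 = 9: row 3 has {3,4,6,8}; col 8 has {2,5,7}; box has {1,2,3,4,6,7,8} → only 9 remains.
row 4, column 9 = 7: row 4 has {2,4,5,9}; col 9 has {1,2,3,6,8}; box has {1,2,5,9} → only 7 remains.
row 5, column 3 = 7: row 5 has {1,2,3,5,8}; col 3 has {1,2,3,4,6,9}; box has {1,2,4,8} → only 7 remains.
row 5, column 7 = 6: row 5 has {1,2,3,5,7,8}; col 7 has {1,2,3,4,5,7,8,9}; box has {1,2,5,7,9} → only 6 remains.
row 5, column 8 = 4: row 5 has {1,2,3,5,6,7,8}; col 8 has {2,5,7,9}; box has {1,2,5,6,7,9} → only 4 remains.
row 6, column 2 = 5: row 6 has {1,2,4,8,9}; col 2 has {1,3,4,6,8}; box has {1,2,4,7,8} → only 5 remains.
row 6, column 8 = 3: row 6 has {1,2,4,5,8,9}; col 8 has {2,4,5,7,9}; box has {1,2,4,5,6,7,9} → only 3 remains.
row 7, column 9 = 4: row 7 has {5,6,8,9}; col 9 has {1,2,3,6,7,8}; box has {2,3,5,7,8} → only 4 remains.
row 8, column 8 = 6: row 8 has {1,3,5,7}; col 8 has {2,3,4,5,7,9}; box has {2,3,4,5,7,8} → only 6 remains.
row 8, column 9 = 9: row 8 has {1,3,5,6,7}; col 9 has {1,2,3,4,6,7,8}; box has {2,3,4,5,6,7,8} → only 9 remains.
row 9, column 3 = 8: row 9 has {2,3}; col 3 has {1,2,3,4,6,7,9}; box has {1,3,5,6} → only 8 remains.
row 9, column 8 = 1: row 9 has {2,3,8}; col 8 has {2,3,4,5,6,7,9}; box has {2,3,4,5,6,7,8,9} → only 1 remains.
row 1, column 9 = 5: row 1 has {1,2,3,4,7}; col 9 has {1,2,3,4,6,7,8,9}; box has {1,2,3,4,6,7,8,9} → only 5 remains.
row 2, column 2 = 7: row 2 has {1,2,3,6,9}; col 2 has {1,3,4,5,6,8}; box has {2,3,4,6,9} → only 7 remains.
row 3, column 1 = 1: row 3 has {3,4,6,8,9}; col 1 has {2,5}; box has {2,3,4,6,7,9} → only 1 remains.
row 3, column 3 = 5: row 3 has {1,3,4,6,8,9}; col 3 has {1,2,3,4,6,7,8,9}; box has {1,2,3,4,6,7,9} → only 5 remains.
row 4, column 6 = 6: row 4 has {2,4,5,7,9}; col 6 has {1,4,5}; box has {2,3,4,5,8,9} → only 6 remains.
row 4, column 8 = 8: row 4 has {2,4,5,6,7,9}; col 8 has {1,2,3,4,5,6,7,9}; box has {1,2,3,4,5,6,7,9} → only 8 remains.
row 5, column 1 = 9: row 5 has {1,2,3,4,5,6,7,8}; col 1 has {1,2,5}; box has {1,2,4,5,7,8} → only 9 remains.
row 6, column 1 = 6: row 6 has {1,2,3,4,5,8,9}; col 1 has {1,2,5,9}; box has {1,2,4,5,7,8,9} → only 6 remains.
row 6, column 4 = 7: row 6 has {1,2,3,4,5,6,8,9}; col 4 has {2,3,9}; box has {2,3,4,5,6,8,9} → only 7 remains.
row 7, column 1 = 7: row 7 has {4,5,6,8,9}; col 1 has {1,2,5,6,9}; box has {1,3,5,6,8} → only 7 remains.
row 7, column 2 = 2: row 7 has {4,5,6,7,8,9}; col 2 has {1,3,4,5,6,7,8}; box has {1,3,5,6,7,8} → only 2 remains.
row 7, column 5 = 1: row 7 has {2,4,5,6,7,8,9}; col 5 has {3,8,9}; box has {9} → only 1 remains.
row 7, column 6 = 3: row 7 has {1,2,4,5,6,7,8,9}; col 6 has {1,4,5,6}; box has {1,9} → only 3 remains.
row 9, column 1 = 4: row 9 has {1,2,3,8}; col 1 has {1,2,5,6,7,9}; box has {1,2,3,5,6,7,8} → only 4 remains.
row 9, column 2 = 9: row 9 has {1,2,3,4,8}; col 2 has {1,2,3,4,5,6,7,8}; box has {1,2,3,4,5,6,7,8} → only 9 remains.
row 9, column 6 = 7: row 9 has {1,2,3,4,8,9}; col 6 has {1,3,4,5,6}; box has {1,3,9} → only 7 remains.
row 1, column 5 = 6: row 1 has {1,2,3,4,5,7}; col 5 has {1,3,8,9}; box has {1,3} → only 6 remains.
row 2, column 1 = 8: row 2 has {1,2,3,6,7,9}; col 1 has {1,2,4,5,6,7,9}; box has {1,2,3,4,5,6,7,9} → only 8 remains.
row 3, column 6 = 2: row 3 has {1,3,4,5,6,8,9}; col 6 has {1,3,4,5,6,7}; box has {1,3,6} → only 2 remains.
row 4, column 1 = 3: row 4 has {2,4,5,6,7,8,9}; col 1 has {1,2,4,5,6,7,8,9}; box has {1,2,4,5,6,7,8,9} → only 3 remains.
row 4, column 4 = 1: row 4 has {2,3,4,5,6,7,8,9}; col 4 has {2,3,7,9}; box has {2,3,4,5,6,7,8,9} → only 1 remains.
row 8, column 6 = 8: row 8 has {1,3,5,6,7,9}; col 6 has {1,2,3,4,5,6,7}; box has {1,3,7,9} → only 8 remains.
row 9, column 5 = 5: row 9 has {1,2,3,4,7,8,9}; col 5 has {1,3,6,8,9}; box has {1,3,7,8,9} → only 5 remains.
row 1, column 4 = 8: row 1 has {1,2,3,4,5,6,7}; col 4 has {1,2,3,7,9}; box has {1,2,3,6} → only 8 remains.
row 1, column 6 = 9: row 1 has {1,2,3,4,5,6,7,8}; col 6 has {1,2,3,4,5,6,7,8}; box has {1,2,3,6,8} → only 9 remains.

9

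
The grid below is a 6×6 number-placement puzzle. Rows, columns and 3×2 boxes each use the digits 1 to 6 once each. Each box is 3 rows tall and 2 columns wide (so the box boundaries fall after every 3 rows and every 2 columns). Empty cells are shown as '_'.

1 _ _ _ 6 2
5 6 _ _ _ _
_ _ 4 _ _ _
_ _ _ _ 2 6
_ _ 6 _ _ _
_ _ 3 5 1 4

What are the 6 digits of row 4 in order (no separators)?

row 1, column 3 = 5 (sole candidate).
row 1, column 4 = 3 (sole candidate).
row 4, column 3 = 1: row 4 has {2,6}; col 3 has {3,4,5,6}; box has {3,5,6} → only 1 remains.
row 4, column 4 = 4: row 4 has {1,2,6}; col 4 has {3,5}; box has {1,3,5,6} → only 4 remains.
row 5, column 4 = 2 (sole candidate).
row 6, column 2 = 2 (sole candidate).
row 1, column 2 = 4 (sole candidate).
row 2, column 3 = 2 (sole candidate).
row 2, column 4 = 1 (sole candidate).
row 2, column 6 = 3 (sole candidate).
row 3, column 2 = 3 (sole candidate).
row 3, column 4 = 6 (sole candidate).
row 3, column 5 = 5 (sole candidate).
row 3, column 6 = 1 (sole candidate).
row 4, column 1 = 3: row 4 has {1,2,4,6}; col 1 has {1,5}; box has {2} → only 3 remains.
row 4, column 2 = 5: row 4 has {1,2,3,4,6}; col 2 has {2,3,4,6}; box has {2,3} → only 5 remains.

351426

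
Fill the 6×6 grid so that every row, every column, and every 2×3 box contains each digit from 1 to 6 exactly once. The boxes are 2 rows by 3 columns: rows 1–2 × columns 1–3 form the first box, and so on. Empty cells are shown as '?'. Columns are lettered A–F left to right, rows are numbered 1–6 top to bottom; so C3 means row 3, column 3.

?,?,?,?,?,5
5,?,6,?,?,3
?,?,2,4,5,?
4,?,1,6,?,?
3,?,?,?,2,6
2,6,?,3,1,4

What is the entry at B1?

A1 = 1: row 1 has {5}; col 1 has {2,3,4,5}; box has {5,6} → only 1 remains.
D1 = 2: row 1 has {1,5}; col 4 has {3,4,6}; box has {3,5} → only 2 remains.
D2 = 1: row 2 has {3,5,6}; col 4 has {2,3,4,6}; box has {2,3,5} → only 1 remains.
E2 = 4: row 2 has {1,3,5,6}; col 5 has {1,2,5}; box has {1,2,3,5} → only 4 remains.
A3 = 6: row 3 has {2,4,5}; col 1 has {1,2,3,4,5}; box has {1,2,4} → only 6 remains.
B3 = 3: row 3 has {2,4,5,6}; col 2 has {6}; box has {1,2,4,6} → only 3 remains.
F3 = 1: row 3 has {2,3,4,5,6}; col 6 has {3,4,5,6}; box has {4,5,6} → only 1 remains.
B4 = 5: row 4 has {1,4,6}; col 2 has {3,6}; box has {1,2,3,4,6} → only 5 remains.
E4 = 3: row 4 has {1,4,5,6}; col 5 has {1,2,4,5}; box has {1,4,5,6} → only 3 remains.
F4 = 2: row 4 has {1,3,4,5,6}; col 6 has {1,3,4,5,6}; box has {1,3,4,5,6} → only 2 remains.
D5 = 5: row 5 has {2,3,6}; col 4 has {1,2,3,4,6}; box has {1,2,3,4,6} → only 5 remains.
C6 = 5: row 6 has {1,2,3,4,6}; col 3 has {1,2,6}; box has {2,3,6} → only 5 remains.
B1 = 4: row 1 has {1,2,5}; col 2 has {3,5,6}; box has {1,5,6} → only 4 remains.

4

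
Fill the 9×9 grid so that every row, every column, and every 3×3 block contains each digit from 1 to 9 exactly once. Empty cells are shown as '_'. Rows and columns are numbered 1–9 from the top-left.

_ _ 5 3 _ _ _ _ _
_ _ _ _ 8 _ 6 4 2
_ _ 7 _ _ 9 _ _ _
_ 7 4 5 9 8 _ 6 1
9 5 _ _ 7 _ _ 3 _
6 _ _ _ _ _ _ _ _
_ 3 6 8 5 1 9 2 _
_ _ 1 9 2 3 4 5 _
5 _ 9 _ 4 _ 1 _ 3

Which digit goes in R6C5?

R2C3 = 3: row 2 has {2,4,6,8}; col 3 has {1,4,5,6,7,9}; box has {5,7} → only 3 remains.
R4C7 = 2: row 4 has {1,4,5,6,7,8,9}; col 7 has {1,4,6,9}; box has {1,3,6} → only 2 remains.
R5C7 = 8: row 5 has {3,5,7,9}; col 7 has {1,2,4,6,9}; box has {1,2,3,6} → only 8 remains.
R5C9 = 4: row 5 has {3,5,7,8,9}; col 9 has {1,2,3}; box has {1,2,3,6,8} → only 4 remains.
R7C9 = 7: row 7 has {1,2,3,5,6,8,9}; col 9 has {1,2,3,4}; box has {1,2,3,4,5,9} → only 7 remains.
R8C2 = 8: row 8 has {1,2,3,4,5,9}; col 2 has {3,5,7}; box has {1,3,5,6,9} → only 8 remains.
R8C9 = 6: row 8 has {1,2,3,4,5,8,9}; col 9 has {1,2,3,4,7}; box has {1,2,3,4,5,7,9} → only 6 remains.
R9C2 = 2: row 9 has {1,3,4,5,9}; col 2 has {3,5,7,8}; box has {1,3,5,6,8,9} → only 2 remains.
R9C8 = 8: row 9 has {1,2,3,4,5,9}; col 8 has {2,3,4,5,6}; box has {1,2,3,4,5,6,7,9} → only 8 remains.
R1C7 = 7: row 1 has {3,5}; col 7 has {1,2,4,6,8,9}; box has {2,4,6} → only 7 remains.
R2C1 = 1: row 2 has {2,3,4,6,8}; col 1 has {5,6,9}; box has {3,5,7} → only 1 remains.
R2C2 = 9: row 2 has {1,2,3,4,6,8}; col 2 has {2,3,5,7,8}; box has {1,3,5,7} → only 9 remains.
R2C4 = 7: row 2 has {1,2,3,4,6,8,9}; col 4 has {3,5,8,9}; box has {3,8,9} → only 7 remains.
R2C6 = 5: row 2 has {1,2,3,4,6,7,8,9}; col 6 has {1,3,8,9}; box has {3,7,8,9} → only 5 remains.
R3C8 = 1: row 3 has {7,9}; col 8 has {2,3,4,5,6,8}; box has {2,4,6,7} → only 1 remains.
R4C1 = 3: row 4 has {1,2,4,5,6,7,8,9}; col 1 has {1,5,6,9}; box has {4,5,6,7,9} → only 3 remains.
R5C3 = 2: row 5 has {3,4,5,7,8,9}; col 3 has {1,3,4,5,6,7,9}; box has {3,4,5,6,7,9} → only 2 remains.
R5C6 = 6: row 5 has {2,3,4,5,7,8,9}; col 6 has {1,3,5,8,9}; box has {5,7,8,9} → only 6 remains.
R6C2 = 1: row 6 has {6}; col 2 has {2,3,5,7,8,9}; box has {2,3,4,5,6,7,9} → only 1 remains.
R6C3 = 8: row 6 has {1,6}; col 3 has {1,2,3,4,5,6,7,9}; box has {1,2,3,4,5,6,7,9} → only 8 remains.
R6C5 = 3: row 6 has {1,6,8}; col 5 has {2,4,5,7,8,9}; box has {5,6,7,8,9} → only 3 remains.

3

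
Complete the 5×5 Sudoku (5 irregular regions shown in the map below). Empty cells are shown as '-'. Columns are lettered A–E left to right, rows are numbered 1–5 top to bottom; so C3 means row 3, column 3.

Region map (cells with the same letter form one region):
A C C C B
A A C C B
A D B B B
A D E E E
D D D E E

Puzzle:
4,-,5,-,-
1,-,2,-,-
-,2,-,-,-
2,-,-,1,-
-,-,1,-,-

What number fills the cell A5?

D1 = 3: row 1 has {4,5}; col 4 has {1}; region has {2,5} → only 3 remains.
D2 = 4: row 2 has {1,2}; col 4 has {1,3}; region has {2,3,5} → only 4 remains.
D3 = 5: row 3 has {2}; col 4 has {1,3,4}; region has {} → only 5 remains.
D5 = 2: row 5 has {1}; col 4 has {1,3,4,5}; region has {1} → only 2 remains.
B1 = 1: row 1 has {3,4,5}; col 2 has {2}; region has {2,3,4,5} → only 1 remains.
E1 = 2: row 1 has {1,3,4,5}; col 5 has {}; region has {5} → only 2 remains.
E2 = 3: row 2 has {1,2,4}; col 5 has {2}; region has {2,5} → only 3 remains.
A3 = 3: row 3 has {2,5}; col 1 has {1,2,4}; region has {1,2,4} → only 3 remains.
C3 = 4: row 3 has {2,3,5}; col 3 has {1,2,5}; region has {2,3,5} → only 4 remains.
E3 = 1: row 3 has {2,3,4,5}; col 5 has {2,3}; region has {2,3,4,5} → only 1 remains.
C4 = 3: row 4 has {1,2}; col 3 has {1,2,4,5}; region has {1,2} → only 3 remains.
A5 = 5: row 5 has {1,2}; col 1 has {1,2,3,4}; region has {1,2} → only 5 remains.

5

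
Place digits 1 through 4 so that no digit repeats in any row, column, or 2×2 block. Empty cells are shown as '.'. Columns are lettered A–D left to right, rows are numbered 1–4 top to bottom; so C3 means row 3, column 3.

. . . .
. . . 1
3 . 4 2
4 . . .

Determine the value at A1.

A2 = 2: row 2 has {1}; col 1 has {3,4}; box has {} → only 2 remains.
C2 = 3: row 2 has {1,2}; col 3 has {4}; box has {1} → only 3 remains.
B3 = 1: row 3 has {2,3,4}; col 2 has {}; box has {3,4} → only 1 remains.
B4 = 2: row 4 has {4}; col 2 has {1}; box has {1,3,4} → only 2 remains.
C4 = 1: row 4 has {2,4}; col 3 has {3,4}; box has {2,4} → only 1 remains.
D4 = 3: row 4 has {1,2,4}; col 4 has {1,2}; box has {1,2,4} → only 3 remains.
A1 = 1: row 1 has {}; col 1 has {2,3,4}; box has {2} → only 1 remains.

1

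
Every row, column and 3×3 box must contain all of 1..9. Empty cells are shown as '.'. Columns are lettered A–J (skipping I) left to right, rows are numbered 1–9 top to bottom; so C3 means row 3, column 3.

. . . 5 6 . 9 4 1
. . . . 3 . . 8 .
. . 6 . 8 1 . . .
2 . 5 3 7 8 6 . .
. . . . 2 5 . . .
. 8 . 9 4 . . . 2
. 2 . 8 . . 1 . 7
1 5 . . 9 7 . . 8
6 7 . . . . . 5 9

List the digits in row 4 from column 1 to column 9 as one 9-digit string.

B1 = 3 (sole candidate).
F1 = 2 (sole candidate).
J4 = 4: row 4 has {2,3,5,6,7,8}; col 9 has {1,2,7,8,9}; box has {2,6} → only 4 remains.
J5 = 3 (sole candidate).
F6 = 6 (sole candidate).
E7 = 5 (sole candidate).
E9 = 1 (sole candidate).
J3 = 5 (sole candidate).
D5 = 1 (sole candidate).
J2 = 6 (sole candidate).
A2 = 5 (hidden single in row 2).
B5 = 6 (hidden single in row 5).
G5 = 8 (hidden single in row 5).
G6 = 5 (hidden single in row 6).
H7 = 6 (hidden single in row 7).
D8 = 6 (hidden single in row 8).
C9 = 8 (hidden single in row 9).
C1 = 7 (sole candidate).
A1 = 8 (sole candidate).
C2 = 2 (hidden single in column 3).
G2 = 7 (sole candidate).
D2 = 4 (sole candidate).
F2 = 9 (sole candidate).
D3 = 7 (sole candidate).
D9 = 2 (sole candidate).
B2 = 1 (sole candidate).
B4 = 9: row 4 has {2,3,4,5,6,7,8}; col 2 has {1,2,3,5,6,7,8}; box has {2,5,6,8} → only 9 remains.
H4 = 1: row 4 has {2,3,4,5,6,7,8,9}; col 8 has {4,5,6,8}; box has {2,3,4,5,6,8} → only 1 remains.

295378614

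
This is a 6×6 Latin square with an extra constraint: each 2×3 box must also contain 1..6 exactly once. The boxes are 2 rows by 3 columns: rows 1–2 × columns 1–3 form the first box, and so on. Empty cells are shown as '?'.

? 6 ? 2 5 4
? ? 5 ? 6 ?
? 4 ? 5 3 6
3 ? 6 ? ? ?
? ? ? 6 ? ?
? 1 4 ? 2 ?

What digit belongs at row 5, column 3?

2

row 1, column 1 = 1 (sole candidate).
row 1, column 3 = 3 (sole candidate).
row 2, column 2 = 2 (sole candidate).
row 3, column 1 = 2 (sole candidate).
row 3, column 3 = 1 (sole candidate).
row 4, column 2 = 5 (sole candidate).
row 5, column 1 = 5 (sole candidate).
row 5, column 2 = 3 (sole candidate).
row 5, column 3 = 2: row 5 has {3,5,6}; col 3 has {1,3,4,5,6}; box has {1,3,4,5} → only 2 remains.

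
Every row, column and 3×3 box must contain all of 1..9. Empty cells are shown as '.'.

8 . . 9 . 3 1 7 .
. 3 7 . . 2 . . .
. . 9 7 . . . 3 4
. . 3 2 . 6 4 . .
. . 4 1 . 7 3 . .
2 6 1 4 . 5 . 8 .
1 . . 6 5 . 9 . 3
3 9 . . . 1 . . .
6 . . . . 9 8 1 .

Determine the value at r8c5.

7

r3c1 = 5: row 3 has {3,4,7,9}; col 1 has {1,2,3,6,8}; box has {3,7,8,9} → only 5 remains.
r3c6 = 8: row 3 has {3,4,5,7,9}; col 6 has {1,2,3,5,6,7,9}; box has {2,3,7,9} → only 8 remains.
r5c1 = 9: row 5 has {1,3,4,7}; col 1 has {1,2,3,5,6,8}; box has {1,2,3,4,6} → only 9 remains.
r5c5 = 8: row 5 has {1,3,4,7,9}; col 5 has {5}; box has {1,2,4,5,6,7} → only 8 remains.
r6c7 = 7: row 6 has {1,2,4,5,6,8}; col 7 has {1,3,4,8,9}; box has {3,4,8} → only 7 remains.
r6c9 = 9: row 6 has {1,2,4,5,6,7,8}; col 9 has {3,4}; box has {3,4,7,8} → only 9 remains.
r7c6 = 4: row 7 has {1,3,5,6,9}; col 6 has {1,2,3,5,6,7,8,9}; box has {1,5,6,9} → only 4 remains.
r7c8 = 2: row 7 has {1,3,4,5,6,9}; col 8 has {1,3,7,8}; box has {1,3,8,9} → only 2 remains.
r8c4 = 8: row 8 has {1,3,9}; col 4 has {1,2,4,6,7,9}; box has {1,4,5,6,9} → only 8 remains.
r9c4 = 3: row 9 has {1,6,8,9}; col 4 has {1,2,4,6,7,8,9}; box has {1,4,5,6,8,9} → only 3 remains.
r2c1 = 4: row 2 has {2,3,7}; col 1 has {1,2,3,5,6,8,9}; box has {3,5,7,8,9} → only 4 remains.
r2c4 = 5: row 2 has {2,3,4,7}; col 4 has {1,2,3,4,6,7,8,9}; box has {2,3,7,8,9} → only 5 remains.
r2c7 = 6: row 2 has {2,3,4,5,7}; col 7 has {1,3,4,7,8,9}; box has {1,3,4,7} → only 6 remains.
r2c8 = 9: row 2 has {2,3,4,5,6,7}; col 8 has {1,2,3,7,8}; box has {1,3,4,6,7} → only 9 remains.
r2c9 = 8: row 2 has {2,3,4,5,6,7,9}; col 9 has {3,4,9}; box has {1,3,4,6,7,9} → only 8 remains.
r3c7 = 2: row 3 has {3,4,5,7,8,9}; col 7 has {1,3,4,6,7,8,9}; box has {1,3,4,6,7,8,9} → only 2 remains.
r4c1 = 7: row 4 has {2,3,4,6}; col 1 has {1,2,3,4,5,6,8,9}; box has {1,2,3,4,6,9} → only 7 remains.
r4c5 = 9: row 4 has {2,3,4,6,7}; col 5 has {5,8}; box has {1,2,4,5,6,7,8} → only 9 remains.
r4c8 = 5: row 4 has {2,3,4,6,7,9}; col 8 has {1,2,3,7,8,9}; box has {3,4,7,8,9} → only 5 remains.
r4c9 = 1: row 4 has {2,3,4,5,6,7,9}; col 9 has {3,4,8,9}; box has {3,4,5,7,8,9} → only 1 remains.
r5c2 = 5: row 5 has {1,3,4,7,8,9}; col 2 has {3,6,9}; box has {1,2,3,4,6,7,9} → only 5 remains.
r5c8 = 6: row 5 has {1,3,4,5,7,8,9}; col 8 has {1,2,3,5,7,8,9}; box has {1,3,4,5,7,8,9} → only 6 remains.
r5c9 = 2: row 5 has {1,3,4,5,6,7,8,9}; col 9 has {1,3,4,8,9}; box has {1,3,4,5,6,7,8,9} → only 2 remains.
r6c5 = 3: row 6 has {1,2,4,5,6,7,8,9}; col 5 has {5,8,9}; box has {1,2,4,5,6,7,8,9} → only 3 remains.
r7c3 = 8: row 7 has {1,2,3,4,5,6,9}; col 3 has {1,3,4,7,9}; box has {1,3,6,9} → only 8 remains.
r8c7 = 5: row 8 has {1,3,8,9}; col 7 has {1,2,3,4,6,7,8,9}; box has {1,2,3,8,9} → only 5 remains.
r8c8 = 4: row 8 has {1,3,5,8,9}; col 8 has {1,2,3,5,6,7,8,9}; box has {1,2,3,5,8,9} → only 4 remains.
r9c9 = 7: row 9 has {1,3,6,8,9}; col 9 has {1,2,3,4,8,9}; box has {1,2,3,4,5,8,9} → only 7 remains.
r1c2 = 2: row 1 has {1,3,7,8,9}; col 2 has {3,5,6,9}; box has {3,4,5,7,8,9} → only 2 remains.
r1c3 = 6: row 1 has {1,2,3,7,8,9}; col 3 has {1,3,4,7,8,9}; box has {2,3,4,5,7,8,9} → only 6 remains.
r1c5 = 4: row 1 has {1,2,3,6,7,8,9}; col 5 has {3,5,8,9}; box has {2,3,5,7,8,9} → only 4 remains.
r1c9 = 5: row 1 has {1,2,3,4,6,7,8,9}; col 9 has {1,2,3,4,7,8,9}; box has {1,2,3,4,6,7,8,9} → only 5 remains.
r2c5 = 1: row 2 has {2,3,4,5,6,7,8,9}; col 5 has {3,4,5,8,9}; box has {2,3,4,5,7,8,9} → only 1 remains.
r3c2 = 1: row 3 has {2,3,4,5,7,8,9}; col 2 has {2,3,5,6,9}; box has {2,3,4,5,6,7,8,9} → only 1 remains.
r3c5 = 6: row 3 has {1,2,3,4,5,7,8,9}; col 5 has {1,3,4,5,8,9}; box has {1,2,3,4,5,7,8,9} → only 6 remains.
r4c2 = 8: row 4 has {1,2,3,4,5,6,7,9}; col 2 has {1,2,3,5,6,9}; box has {1,2,3,4,5,6,7,9} → only 8 remains.
r7c2 = 7: row 7 has {1,2,3,4,5,6,8,9}; col 2 has {1,2,3,5,6,8,9}; box has {1,3,6,8,9} → only 7 remains.
r8c3 = 2: row 8 has {1,3,4,5,8,9}; col 3 has {1,3,4,6,7,8,9}; box has {1,3,6,7,8,9} → only 2 remains.
r8c5 = 7: row 8 has {1,2,3,4,5,8,9}; col 5 has {1,3,4,5,6,8,9}; box has {1,3,4,5,6,8,9} → only 7 remains.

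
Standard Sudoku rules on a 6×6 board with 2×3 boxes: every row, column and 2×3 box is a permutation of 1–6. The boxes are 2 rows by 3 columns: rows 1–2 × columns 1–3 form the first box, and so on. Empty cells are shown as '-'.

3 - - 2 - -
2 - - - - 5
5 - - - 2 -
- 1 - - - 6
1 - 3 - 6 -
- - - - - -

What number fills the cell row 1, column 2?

6

row 4, column 1 = 4 (sole candidate).
row 4, column 3 = 2 (sole candidate).
row 6, column 1 = 6 (sole candidate).
row 3, column 3 = 6 (sole candidate).
row 3, column 2 = 3 (sole candidate).
row 1, column 2 = 6: in row 1, 6 can only go here (every other open cell in that row sees a 6).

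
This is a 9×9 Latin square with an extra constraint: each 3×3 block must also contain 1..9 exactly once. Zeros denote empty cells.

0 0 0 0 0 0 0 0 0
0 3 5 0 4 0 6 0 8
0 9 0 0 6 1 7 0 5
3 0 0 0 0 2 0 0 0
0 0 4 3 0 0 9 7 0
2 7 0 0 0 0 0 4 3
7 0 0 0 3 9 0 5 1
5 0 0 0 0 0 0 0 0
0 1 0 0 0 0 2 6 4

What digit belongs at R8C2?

R2C1 = 1: row 2 has {3,4,5,6,8}; col 1 has {2,3,5,7}; box has {3,5,9} → only 1 remains.
R2C6 = 7: row 2 has {1,3,4,5,6,8}; col 6 has {1,2,9}; box has {1,4,6} → only 7 remains.
R4C9 = 6: row 4 has {2,3}; col 9 has {1,3,4,5,8}; box has {3,4,7,9} → only 6 remains.
R5C9 = 2: row 5 has {3,4,7,9}; col 9 has {1,3,4,5,6,8}; box has {3,4,6,7,9} → only 2 remains.
R7C7 = 8: row 7 has {1,3,5,7,9}; col 7 has {2,6,7,9}; box has {1,2,4,5,6} → only 8 remains.
R8C7 = 3: row 8 has {5}; col 7 has {2,6,7,8,9}; box has {1,2,4,5,6,8} → only 3 remains.
R8C8 = 9: row 8 has {3,5}; col 8 has {4,5,6,7}; box has {1,2,3,4,5,6,8} → only 9 remains.
R8C9 = 7: row 8 has {3,5,9}; col 9 has {1,2,3,4,5,6,8}; box has {1,2,3,4,5,6,8,9} → only 7 remains.
R1C9 = 9: row 1 has {}; col 9 has {1,2,3,4,5,6,7,8}; box has {5,6,7,8} → only 9 remains.
R2C8 = 2: row 2 has {1,3,4,5,6,7,8}; col 8 has {4,5,6,7,9}; box has {5,6,7,8,9} → only 2 remains.
R3C8 = 3: row 3 has {1,5,6,7,9}; col 8 has {2,4,5,6,7,9}; box has {2,5,6,7,8,9} → only 3 remains.
R1C8 = 1: row 1 has {9}; col 8 has {2,3,4,5,6,7,9}; box has {2,3,5,6,7,8,9} → only 1 remains.
R2C4 = 9: row 2 has {1,2,3,4,5,6,7,8}; col 4 has {3}; box has {1,4,6,7} → only 9 remains.
R4C8 = 8: row 4 has {2,3,6}; col 8 has {1,2,3,4,5,6,7,9}; box has {2,3,4,6,7,9} → only 8 remains.
R1C7 = 4: row 1 has {1,9}; col 7 has {2,3,6,7,8,9}; box has {1,2,3,5,6,7,8,9} → only 4 remains.
R4C2 = 5: row 4 has {2,3,6,8}; col 2 has {1,3,7,9}; box has {2,3,4,7} → only 5 remains.
R4C7 = 1: row 4 has {2,3,5,6,8}; col 7 has {2,3,4,6,7,8,9}; box has {2,3,4,6,7,8,9} → only 1 remains.
R6C7 = 5: row 6 has {2,3,4,7}; col 7 has {1,2,3,4,6,7,8,9}; box has {1,2,3,4,6,7,8,9} → only 5 remains.
R4C3 = 9: row 4 has {1,2,3,5,6,8}; col 3 has {4,5}; box has {2,3,4,5,7} → only 9 remains.
R4C5 = 7: row 4 has {1,2,3,5,6,8,9}; col 5 has {3,4,6}; box has {2,3} → only 7 remains.
R4C4 = 4: row 4 has {1,2,3,5,6,7,8,9}; col 4 has {3,9}; box has {2,3,7} → only 4 remains.
R1C6 = 3: in row 1, 3 can only go here (every other open cell in that row sees a 3).
R1C3 = 7: in row 1, 7 can only go here (every other open cell in that row sees a 7).
R3C1 = 4: in row 3, 4 can only go here (every other open cell in that row sees a 4).
R5C5 = 1: in row 5, 1 can only go here (every other open cell in that row sees a 1).
R5C6 = 5: in row 5, 5 can only go here (every other open cell in that row sees a 5).
R9C6 = 8: row 9 has {1,2,4,6}; col 6 has {1,2,3,5,7,9}; box has {3,9} → only 8 remains.
R6C6 = 6: row 6 has {2,3,4,5,7}; col 6 has {1,2,3,5,7,8,9}; box has {1,2,3,4,5,7} → only 6 remains.
R8C5 = 2: row 8 has {3,5,7,9}; col 5 has {1,3,4,6,7}; box has {3,8,9} → only 2 remains.
R8C6 = 4: row 8 has {2,3,5,7,9}; col 6 has {1,2,3,5,6,7,8,9}; box has {2,3,8,9} → only 4 remains.
R9C1 = 9: row 9 has {1,2,4,6,8}; col 1 has {1,2,3,4,5,7}; box has {1,5,7} → only 9 remains.
R9C3 = 3: row 9 has {1,2,4,6,8,9}; col 3 has {4,5,7,9}; box has {1,5,7,9} → only 3 remains.
R9C5 = 5: row 9 has {1,2,3,4,6,8,9}; col 5 has {1,2,3,4,6,7}; box has {2,3,4,8,9} → only 5 remains.
R1C5 = 8: row 1 has {1,3,4,7,9}; col 5 has {1,2,3,4,5,6,7}; box has {1,3,4,6,7,9} → only 8 remains.
R3C4 = 2: row 3 has {1,3,4,5,6,7,9}; col 4 has {3,4,9}; box has {1,3,4,6,7,8,9} → only 2 remains.
R6C4 = 8: row 6 has {2,3,4,5,6,7}; col 4 has {2,3,4,9}; box has {1,2,3,4,5,6,7} → only 8 remains.
R6C5 = 9: row 6 has {2,3,4,5,6,7,8}; col 5 has {1,2,3,4,5,6,7,8}; box has {1,2,3,4,5,6,7,8} → only 9 remains.
R7C4 = 6: row 7 has {1,3,5,7,8,9}; col 4 has {2,3,4,8,9}; box has {2,3,4,5,8,9} → only 6 remains.
R8C4 = 1: row 8 has {2,3,4,5,7,9}; col 4 has {2,3,4,6,8,9}; box has {2,3,4,5,6,8,9} → only 1 remains.
R9C4 = 7: row 9 has {1,2,3,4,5,6,8,9}; col 4 has {1,2,3,4,6,8,9}; box has {1,2,3,4,5,6,8,9} → only 7 remains.
R1C1 = 6: row 1 has {1,3,4,7,8,9}; col 1 has {1,2,3,4,5,7,9}; box has {1,3,4,5,7,9} → only 6 remains.
R1C2 = 2: row 1 has {1,3,4,6,7,8,9}; col 2 has {1,3,5,7,9}; box has {1,3,4,5,6,7,9} → only 2 remains.
R1C4 = 5: row 1 has {1,2,3,4,6,7,8,9}; col 4 has {1,2,3,4,6,7,8,9}; box has {1,2,3,4,6,7,8,9} → only 5 remains.
R3C3 = 8: row 3 has {1,2,3,4,5,6,7,9}; col 3 has {3,4,5,7,9}; box has {1,2,3,4,5,6,7,9} → only 8 remains.
R5C1 = 8: row 5 has {1,2,3,4,5,7,9}; col 1 has {1,2,3,4,5,6,7,9}; box has {2,3,4,5,7,9} → only 8 remains.
R5C2 = 6: row 5 has {1,2,3,4,5,7,8,9}; col 2 has {1,2,3,5,7,9}; box has {2,3,4,5,7,8,9} → only 6 remains.
R6C3 = 1: row 6 has {2,3,4,5,6,7,8,9}; col 3 has {3,4,5,7,8,9}; box has {2,3,4,5,6,7,8,9} → only 1 remains.
R7C2 = 4: row 7 has {1,3,5,6,7,8,9}; col 2 has {1,2,3,5,6,7,9}; box has {1,3,5,7,9} → only 4 remains.
R7C3 = 2: row 7 has {1,3,4,5,6,7,8,9}; col 3 has {1,3,4,5,7,8,9}; box has {1,3,4,5,7,9} → only 2 remains.
R8C2 = 8: row 8 has {1,2,3,4,5,7,9}; col 2 has {1,2,3,4,5,6,7,9}; box has {1,2,3,4,5,7,9} → only 8 remains.

8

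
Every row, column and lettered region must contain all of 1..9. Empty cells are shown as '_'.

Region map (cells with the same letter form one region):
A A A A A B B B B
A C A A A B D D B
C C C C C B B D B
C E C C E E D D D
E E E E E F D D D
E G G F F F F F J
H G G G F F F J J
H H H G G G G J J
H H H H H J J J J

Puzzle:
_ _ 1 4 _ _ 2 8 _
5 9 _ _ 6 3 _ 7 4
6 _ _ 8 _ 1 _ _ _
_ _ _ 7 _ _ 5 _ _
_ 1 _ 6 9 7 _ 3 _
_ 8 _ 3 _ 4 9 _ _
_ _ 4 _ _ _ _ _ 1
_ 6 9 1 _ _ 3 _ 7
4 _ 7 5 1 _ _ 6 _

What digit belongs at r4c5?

3

r2c4 = 2: row 2 has {3,4,5,6,7,9}; col 4 has {1,3,4,5,6,7,8}; region has {1,4,5,6} → only 2 remains.
r3c7 = 7: row 3 has {1,6,8}; col 7 has {2,3,5,9}; region has {1,2,3,4,8} → only 7 remains.
r7c4 = 9: row 7 has {1,4}; col 4 has {1,2,3,4,5,6,7,8}; region has {1,3,4,8} → only 9 remains.
r9c7 = 8: row 9 has {1,4,5,6,7}; col 7 has {2,3,5,7,9}; region has {1,6,7} → only 8 remains.
r2c3 = 8: row 2 has {2,3,4,5,6,7,9}; col 3 has {1,4,7,9}; region has {1,2,4,5,6} → only 8 remains.
r2c7 = 1: row 2 has {2,3,4,5,6,7,8,9}; col 7 has {2,3,5,7,8,9}; region has {3,5,7} → only 1 remains.
r5c7 = 4: row 5 has {1,3,6,7,9}; col 7 has {1,2,3,5,7,8,9}; region has {1,3,5,7} → only 4 remains.
r7c7 = 6: row 7 has {1,4,9}; col 7 has {1,2,3,4,5,7,8,9}; region has {3,4,7,9} → only 6 remains.
r4c1 = 1: in row 4, 1 can only go here (every other open cell in that row sees a 1).
r4c9 = 6: in row 4, 6 can only go here (every other open cell in that row sees a 6).
r1c6 = 6: in row 1, 6 can only go here (every other open cell in that row sees a 6).
r1c9 = 5: in row 1, 5 can only go here (every other open cell in that row sees a 5).
r3c9 = 9: row 3 has {1,6,7,8}; col 9 has {1,4,5,6,7}; region has {1,2,3,4,5,6,7,8} → only 9 remains.
r6c9 = 2: row 6 has {3,4,8,9}; col 9 has {1,4,5,6,7,9}; region has {1,6,7,8} → only 2 remains.
r7c8 = 5: row 7 has {1,4,6,9}; col 8 has {3,6,7,8}; region has {1,2,6,7,8} → only 5 remains.
r8c8 = 4: row 8 has {1,3,6,7,9}; col 8 has {3,5,6,7,8}; region has {1,2,5,6,7,8} → only 4 remains.
r9c6 = 9: row 9 has {1,4,5,6,7,8}; col 6 has {1,3,4,6,7}; region has {1,2,4,5,6,7,8} → only 9 remains.
r9c9 = 3: row 9 has {1,4,5,6,7,8,9}; col 9 has {1,2,4,5,6,7,9}; region has {1,2,4,5,6,7,8,9} → only 3 remains.
r3c8 = 2: row 3 has {1,6,7,8,9}; col 8 has {3,4,5,6,7,8}; region has {1,3,4,5,6,7} → only 2 remains.
r4c8 = 9: row 4 has {1,5,6,7}; col 8 has {2,3,4,5,6,7,8}; region has {1,2,3,4,5,6,7} → only 9 remains.
r5c9 = 8: row 5 has {1,3,4,6,7,9}; col 9 has {1,2,3,4,5,6,7,9}; region has {1,2,3,4,5,6,7,9} → only 8 remains.
r6c1 = 7: row 6 has {2,3,4,8,9}; col 1 has {1,4,5,6}; region has {1,6,9} → only 7 remains.
r6c5 = 5: row 6 has {2,3,4,7,8,9}; col 5 has {1,6,9}; region has {3,4,6,7,9} → only 5 remains.
r6c8 = 1: row 6 has {2,3,4,5,7,8,9}; col 8 has {2,3,4,5,6,7,8,9}; region has {3,4,5,6,7,9} → only 1 remains.
r8c5 = 2: row 8 has {1,3,4,6,7,9}; col 5 has {1,5,6,9}; region has {1,3,4,8,9} → only 2 remains.
r8c6 = 5: row 8 has {1,2,3,4,6,7,9}; col 6 has {1,3,4,6,7,9}; region has {1,2,3,4,8,9} → only 5 remains.
r9c2 = 2: row 9 has {1,3,4,5,6,7,8,9}; col 2 has {1,6,8,9}; region has {1,4,5,6,7,9} → only 2 remains.
r5c1 = 2: row 5 has {1,3,4,6,7,8,9}; col 1 has {1,4,5,6,7}; region has {1,6,7,9} → only 2 remains.
r5c3 = 5: row 5 has {1,2,3,4,6,7,8,9}; col 3 has {1,4,7,8,9}; region has {1,2,6,7,9} → only 5 remains.
r6c3 = 6: row 6 has {1,2,3,4,5,7,8,9}; col 3 has {1,4,5,7,8,9}; region has {1,2,3,4,5,8,9} → only 6 remains.
r7c2 = 7: row 7 has {1,4,5,6,9}; col 2 has {1,2,6,8,9}; region has {1,2,3,4,5,6,8,9} → only 7 remains.
r7c5 = 8: row 7 has {1,4,5,6,7,9}; col 5 has {1,2,5,6,9}; region has {1,3,4,5,6,7,9} → only 8 remains.
r7c6 = 2: row 7 has {1,4,5,6,7,8,9}; col 6 has {1,3,4,5,6,7,9}; region has {1,3,4,5,6,7,8,9} → only 2 remains.
r8c1 = 8: row 8 has {1,2,3,4,5,6,7,9}; col 1 has {1,2,4,5,6,7}; region has {1,2,4,5,6,7,9} → only 8 remains.
r1c2 = 3: row 1 has {1,2,4,5,6,8}; col 2 has {1,2,6,7,8,9}; region has {1,2,4,5,6,8} → only 3 remains.
r1c5 = 7: row 1 has {1,2,3,4,5,6,8}; col 5 has {1,2,5,6,8,9}; region has {1,2,3,4,5,6,8} → only 7 remains.
r3c3 = 3: row 3 has {1,2,6,7,8,9}; col 3 has {1,4,5,6,7,8,9}; region has {1,6,7,8,9} → only 3 remains.
r3c5 = 4: row 3 has {1,2,3,6,7,8,9}; col 5 has {1,2,5,6,7,8,9}; region has {1,3,6,7,8,9} → only 4 remains.
r4c2 = 4: row 4 has {1,5,6,7,9}; col 2 has {1,2,3,6,7,8,9}; region has {1,2,5,6,7,9} → only 4 remains.
r4c3 = 2: row 4 has {1,4,5,6,7,9}; col 3 has {1,3,4,5,6,7,8,9}; region has {1,3,4,6,7,8,9} → only 2 remains.
r4c5 = 3: row 4 has {1,2,4,5,6,7,9}; col 5 has {1,2,4,5,6,7,8,9}; region has {1,2,4,5,6,7,9} → only 3 remains.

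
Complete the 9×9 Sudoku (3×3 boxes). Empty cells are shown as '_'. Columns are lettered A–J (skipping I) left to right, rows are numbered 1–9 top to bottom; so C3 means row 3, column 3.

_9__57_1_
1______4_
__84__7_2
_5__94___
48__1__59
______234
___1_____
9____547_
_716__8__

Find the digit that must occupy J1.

G5 = 6: row 5 has {1,4,5,8,9}; col 7 has {2,4,7,8}; box has {2,3,4,5,9} → only 6 remains.
G1 = 3: row 1 has {1,5,7,9}; col 7 has {2,4,6,7,8}; box has {1,2,4,7} → only 3 remains.
G4 = 1: row 4 has {4,5,9}; col 7 has {2,3,4,6,7,8}; box has {2,3,4,5,6,9} → only 1 remains.
H4 = 8: row 4 has {1,4,5,9}; col 8 has {1,3,4,5,7}; box has {1,2,3,4,5,6,9} → only 8 remains.
J4 = 7: row 4 has {1,4,5,8,9}; col 9 has {2,4,9}; box has {1,2,3,4,5,6,8,9} → only 7 remains.
C1 = 4: in row 1, 4 can only go here (every other open cell in that row sees a 4).
C2 = 7: in row 2, 7 can only go here (every other open cell in that row sees a 7).
F3 = 1: in row 3, 1 can only go here (every other open cell in that row sees a 1).
A3 = 5: in row 3, 5 can only go here (every other open cell in that row sees a 5).
H3 = 9: in row 3, 9 can only go here (every other open cell in that row sees a 9).
G2 = 5: row 2 has {1,4,7}; col 7 has {1,2,3,4,6,7,8}; box has {1,2,3,4,7,9} → only 5 remains.
G7 = 9: row 7 has {1}; col 7 has {1,2,3,4,5,6,7,8}; box has {4,7,8} → only 9 remains.
H9 = 2: row 9 has {1,6,7,8}; col 8 has {1,3,4,5,7,8,9}; box has {4,7,8,9} → only 2 remains.
H7 = 6: row 7 has {1,9}; col 8 has {1,2,3,4,5,7,8,9}; box has {2,4,7,8,9} → only 6 remains.
A9 = 3: row 9 has {1,2,6,7,8}; col 1 has {1,4,5,9}; box has {1,7,9} → only 3 remains.
E9 = 4: row 9 has {1,2,3,6,7,8}; col 5 has {1,5,9}; box has {1,5,6} → only 4 remains.
F9 = 9: row 9 has {1,2,3,4,6,7,8}; col 6 has {1,4,5,7}; box has {1,4,5,6} → only 9 remains.
J9 = 5: row 9 has {1,2,3,4,6,7,8,9}; col 9 has {2,4,7,9}; box has {2,4,6,7,8,9} → only 5 remains.
J7 = 3: row 7 has {1,6,9}; col 9 has {2,4,5,7,9}; box has {2,4,5,6,7,8,9} → only 3 remains.
J8 = 1: row 8 has {4,5,7,9}; col 9 has {2,3,4,5,7,9}; box has {2,3,4,5,6,7,8,9} → only 1 remains.
D2 = 9: in row 2, 9 can only go here (every other open cell in that row sees a 9).
D5 = 7: in row 5, 7 can only go here (every other open cell in that row sees a 7).
B6 = 1: in row 6, 1 can only go here (every other open cell in that row sees a 1).
D6 = 5: in row 6, 5 can only go here (every other open cell in that row sees a 5).
A6 = 7: in row 6, 7 can only go here (every other open cell in that row sees a 7).
C6 = 9: in row 6, 9 can only go here (every other open cell in that row sees a 9).
B7 = 4: in row 7, 4 can only go here (every other open cell in that row sees a 4).
C7 = 5: in row 7, 5 can only go here (every other open cell in that row sees a 5).
E7 = 7: in row 7, 7 can only go here (every other open cell in that row sees a 7).
A7 = 8: in column 1, 8 can only go here (every other open cell in that column sees an 8).
F7 = 2: row 7 has {1,3,4,5,6,7,8,9}; col 6 has {1,4,5,7,9}; box has {1,4,5,6,7,9} → only 2 remains.
F5 = 3: row 5 has {1,4,5,6,7,8,9}; col 6 has {1,2,4,5,7,9}; box has {1,4,5,7,9} → only 3 remains.
D4 = 2: row 4 has {1,4,5,7,8,9}; col 4 has {1,4,5,6,7,9}; box has {1,3,4,5,7,9} → only 2 remains.
C5 = 2: row 5 has {1,3,4,5,6,7,8,9}; col 3 has {1,4,5,7,8,9}; box has {1,4,5,7,8,9} → only 2 remains.
C8 = 6: row 8 has {1,4,5,7,9}; col 3 has {1,2,4,5,7,8,9}; box has {1,3,4,5,7,8,9} → only 6 remains.
D1 = 8: row 1 has {1,3,4,5,7,9}; col 4 has {1,2,4,5,6,7,9}; box has {1,4,5,7,9} → only 8 remains.
J1 = 6: row 1 has {1,3,4,5,7,8,9}; col 9 has {1,2,3,4,5,7,9}; box has {1,2,3,4,5,7,9} → only 6 remains.

6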